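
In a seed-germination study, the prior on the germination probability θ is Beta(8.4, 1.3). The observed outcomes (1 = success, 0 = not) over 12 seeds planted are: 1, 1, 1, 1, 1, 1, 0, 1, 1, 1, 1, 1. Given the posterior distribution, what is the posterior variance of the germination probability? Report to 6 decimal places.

The Beta prior is conjugate to a Binomial/Bernoulli likelihood; the update adds successes to α and failures to β.
Posterior: Beta(α+k, β+n−k) = Beta(8.4+11, 1.3+1) = Beta(19.4, 2.3).
Var = αβ/((α+β)²(α+β+1)) = 19.4·2.3/(21.7²·22.7) = 0.004174.

0.004174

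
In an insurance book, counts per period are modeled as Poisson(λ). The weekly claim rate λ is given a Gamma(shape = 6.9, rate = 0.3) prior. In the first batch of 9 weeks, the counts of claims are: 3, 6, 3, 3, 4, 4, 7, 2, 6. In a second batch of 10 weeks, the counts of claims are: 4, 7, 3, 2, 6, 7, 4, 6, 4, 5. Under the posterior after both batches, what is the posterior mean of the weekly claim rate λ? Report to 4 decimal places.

With a Gamma(shape α, rate β) prior, the Poisson likelihood is conjugate: the posterior is Gamma(α + ΣXᵢ, β + n).
Batch 1: sum of counts S = 38 over n = 9 weeks.
After batch 1: Gamma(α+S, β+n) = Gamma(6.9+38, 0.3+9) = Gamma(44.9, 9.3).
Batch 2: sum of counts S = 48 over n = 10 weeks.
After batch 2: Gamma(α+S, β+n) = Gamma(44.9+48, 9.3+10) = Gamma(92.9, 19.3).
Posterior mean = α/β = 92.9/19.3 = 4.8135.

4.8135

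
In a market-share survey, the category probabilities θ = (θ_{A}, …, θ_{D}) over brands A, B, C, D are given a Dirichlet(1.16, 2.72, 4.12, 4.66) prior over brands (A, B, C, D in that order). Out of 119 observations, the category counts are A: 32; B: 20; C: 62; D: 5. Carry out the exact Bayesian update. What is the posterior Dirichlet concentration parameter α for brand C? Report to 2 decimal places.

66.12

The Dirichlet prior is conjugate to the Multinomial likelihood: each posterior αⱼ = prior αⱼ + observed count nⱼ.
Posterior concentration: (33.16, 22.72, 66.12, 9.66), total = 131.66.
α_{C} = 4.12 + 62 = 66.12.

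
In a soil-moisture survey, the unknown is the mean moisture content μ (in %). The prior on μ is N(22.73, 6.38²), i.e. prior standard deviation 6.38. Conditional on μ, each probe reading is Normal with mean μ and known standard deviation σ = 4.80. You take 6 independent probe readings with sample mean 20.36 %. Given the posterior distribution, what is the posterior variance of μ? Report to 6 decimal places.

For Normal data with known variance σ², a Normal(μ₀, σ₀²) prior on μ is conjugate. Posterior precision = 1/σ₀² + n/σ²; posterior mean is the precision-weighted average of μ₀ and x̄.
σ₀² = 6.38² = 40.7044, σ² = 4.80² = 23.04; σ² + n·σ₀² = 23.04 + 6·40.7044 = 267.2664.
Posterior precision = 1/σ₀² + n/σ² = 1/40.7044 + 6/23.04 = (σ² + n·σ₀²)/(σ₀²σ²) = 267.2664/(40.7044·23.04); posterior variance σₙ² = σ₀²σ²/(σ² + n·σ₀²) = 40.7044·23.04/267.2664 = 3.508968.

3.508968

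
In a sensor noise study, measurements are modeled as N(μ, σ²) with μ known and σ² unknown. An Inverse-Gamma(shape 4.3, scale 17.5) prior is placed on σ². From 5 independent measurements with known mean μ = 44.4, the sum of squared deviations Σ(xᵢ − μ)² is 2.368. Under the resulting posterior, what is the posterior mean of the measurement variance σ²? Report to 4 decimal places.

3.2214

With known mean μ and an Inverse-Gamma(α, β) prior on σ², the Normal likelihood is conjugate: posterior is Inv-Gamma(α + n/2, β + Σ(xᵢ−μ)²/2).
Posterior: Inv-Gamma(4.3 + 5/2, 17.5 + 2.368/2) = Inv-Gamma(6.80, 18.6840).
E[σ²|data] = β/(α−1) = 18.6840/5.80 = 3.2214.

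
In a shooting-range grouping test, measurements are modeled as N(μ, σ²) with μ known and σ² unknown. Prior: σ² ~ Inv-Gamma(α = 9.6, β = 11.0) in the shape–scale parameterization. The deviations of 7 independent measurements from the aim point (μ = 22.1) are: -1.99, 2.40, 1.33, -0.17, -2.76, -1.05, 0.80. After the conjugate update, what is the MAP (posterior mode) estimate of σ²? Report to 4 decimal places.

With known mean μ and an Inverse-Gamma(α, β) prior on σ², the Normal likelihood is conjugate: posterior is Inv-Gamma(α + n/2, β + Σ(xᵢ−μ)²/2).
Σ(xᵢ−μ)² = (-1.99)² + (2.40)² + (1.33)² + (-0.17)² + (-2.76)² + (-1.05)² + (0.80)² = 20.8780.
Posterior: Inv-Gamma(9.6 + 7/2, 11.0 + 20.8780/2) = Inv-Gamma(13.10, 21.43900).
Mode = β/(α+1) = 21.43900/14.10 = 1.5205.

1.5205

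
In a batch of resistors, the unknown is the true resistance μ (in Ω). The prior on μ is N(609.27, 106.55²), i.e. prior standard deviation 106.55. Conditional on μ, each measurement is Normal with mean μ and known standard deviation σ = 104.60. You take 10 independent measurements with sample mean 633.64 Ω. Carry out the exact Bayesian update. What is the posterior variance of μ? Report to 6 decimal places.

997.941175

For Normal data with known variance σ², a Normal(μ₀, σ₀²) prior on μ is conjugate. Posterior precision = 1/σ₀² + n/σ²; posterior mean is the precision-weighted average of μ₀ and x̄.
σ₀² = 106.55² = 11352.9025, σ² = 104.60² = 10941.16; σ² + n·σ₀² = 10941.16 + 10·11352.9025 = 124470.185.
Posterior precision = 1/σ₀² + n/σ² = 1/11352.9025 + 10/10941.16 = (σ² + n·σ₀²)/(σ₀²σ²) = 124470.185/(11352.9025·10941.16); posterior variance σₙ² = σ₀²σ²/(σ² + n·σ₀²) = 11352.9025·10941.16/124470.185 = 997.941175.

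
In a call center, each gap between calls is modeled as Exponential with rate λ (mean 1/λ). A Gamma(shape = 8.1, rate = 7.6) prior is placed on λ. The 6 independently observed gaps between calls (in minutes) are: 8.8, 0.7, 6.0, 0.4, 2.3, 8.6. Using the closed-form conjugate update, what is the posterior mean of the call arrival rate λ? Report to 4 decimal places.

With a Gamma(shape α, rate β) prior on the exponential rate λ, the posterior after n observations with total T = Σxᵢ is Gamma(α+n, β+T).
Sum of observations T = 26.8 minutes; n = 6.
Posterior: Gamma(8.1+6, 7.6+26.8) = Gamma(14.1, 34.4).
Posterior mean of λ = α/β = 14.1/34.4 = 0.4099.

0.4099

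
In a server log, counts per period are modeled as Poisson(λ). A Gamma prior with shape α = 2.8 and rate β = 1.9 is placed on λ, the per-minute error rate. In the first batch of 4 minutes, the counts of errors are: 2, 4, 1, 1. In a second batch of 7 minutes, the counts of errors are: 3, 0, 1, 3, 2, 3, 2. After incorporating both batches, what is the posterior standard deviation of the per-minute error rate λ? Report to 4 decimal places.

With a Gamma(shape α, rate β) prior, the Poisson likelihood is conjugate: the posterior is Gamma(α + ΣXᵢ, β + n).
Batch 1: sum of counts S = 8 over n = 4 minutes.
After batch 1: Gamma(α+S, β+n) = Gamma(2.8+8, 1.9+4) = Gamma(10.8, 5.9).
Batch 2: sum of counts S = 14 over n = 7 minutes.
After batch 2: Gamma(α+S, β+n) = Gamma(10.8+14, 5.9+7) = Gamma(24.8, 12.9).
SD = √α/β = √24.8/12.9 = 0.3860.

0.3860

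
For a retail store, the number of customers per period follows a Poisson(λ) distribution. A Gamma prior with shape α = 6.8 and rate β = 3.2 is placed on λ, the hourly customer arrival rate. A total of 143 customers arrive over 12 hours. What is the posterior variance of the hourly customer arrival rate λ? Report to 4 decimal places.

With a Gamma(shape α, rate β) prior, the Poisson likelihood is conjugate: the posterior is Gamma(α + ΣXᵢ, β + n).
Posterior: Gamma(α+S, β+n) = Gamma(6.8+143, 3.2+12) = Gamma(149.8, 15.2).
Var = α/β² = 149.8/15.2² = 0.6484.

0.6484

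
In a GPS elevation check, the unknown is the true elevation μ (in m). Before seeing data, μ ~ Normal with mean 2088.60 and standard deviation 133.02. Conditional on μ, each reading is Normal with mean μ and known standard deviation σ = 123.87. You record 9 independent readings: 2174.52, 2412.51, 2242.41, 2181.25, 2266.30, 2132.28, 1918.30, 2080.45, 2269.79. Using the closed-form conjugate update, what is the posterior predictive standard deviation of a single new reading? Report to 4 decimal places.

For Normal data with known variance σ², a Normal(μ₀, σ₀²) prior on μ is conjugate. Posterior precision = 1/σ₀² + n/σ²; posterior mean is the precision-weighted average of μ₀ and x̄.
σ₀² = 133.02² = 17694.3204, σ² = 123.87² = 15343.7769; σ² + n·σ₀² = 15343.7769 + 9·17694.3204 = 174592.6605.
Posterior precision = 1/σ₀² + n/σ² = 1/17694.3204 + 9/15343.7769 = (σ² + n·σ₀²)/(σ₀²σ²) = 174592.6605/(17694.3204·15343.7769); posterior variance σₙ² = σ₀²σ²/(σ² + n·σ₀²) = 17694.3204·15343.7769/174592.6605 = 1555.035039.
Predictive variance for one new observation = σₙ² + σ² = 17694.3204·15343.7769/174592.6605 + 15343.7769 = σ²·(σ₀² + 174592.6605)/174592.6605 = 15343.7769·192286.9809/174592.6605 = 16898.811939; SD = √(15343.7769·192286.9809/174592.6605) = 129.9954.

129.9954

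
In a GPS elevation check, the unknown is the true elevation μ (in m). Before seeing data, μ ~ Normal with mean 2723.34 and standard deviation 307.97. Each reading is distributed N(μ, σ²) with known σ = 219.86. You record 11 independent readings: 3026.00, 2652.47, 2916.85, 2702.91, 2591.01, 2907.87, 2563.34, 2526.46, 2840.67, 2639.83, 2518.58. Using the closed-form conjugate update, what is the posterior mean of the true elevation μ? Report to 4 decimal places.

For Normal data with known variance σ², a Normal(μ₀, σ₀²) prior on μ is conjugate. Posterior precision = 1/σ₀² + n/σ²; posterior mean is the precision-weighted average of μ₀ and x̄.
Σxᵢ = 3026.00 + 2652.47 + 2916.85 + 2702.91 + 2591.01 + 2907.87 + 2563.34 + 2526.46 + 2840.67 + 2639.83 + 2518.58 = 29885.99, so n·x̄ = 29885.99.
σ₀² = 307.97² = 94845.5209, σ² = 219.86² = 48338.4196; σ² + n·σ₀² = 48338.4196 + 11·94845.5209 = 1091639.1495.
Posterior mean = (μ₀/σ₀² + n·x̄/σ²)/(1/σ₀² + n/σ²) = (σ²·μ₀ + σ₀²·n·x̄)/(σ² + n·σ₀²) = (48338.4196·2723.34 + 94845.5209·29885.99)/1091639.1495 = 2966194240.795655/1091639.1495 = 2717.1930.

2717.1930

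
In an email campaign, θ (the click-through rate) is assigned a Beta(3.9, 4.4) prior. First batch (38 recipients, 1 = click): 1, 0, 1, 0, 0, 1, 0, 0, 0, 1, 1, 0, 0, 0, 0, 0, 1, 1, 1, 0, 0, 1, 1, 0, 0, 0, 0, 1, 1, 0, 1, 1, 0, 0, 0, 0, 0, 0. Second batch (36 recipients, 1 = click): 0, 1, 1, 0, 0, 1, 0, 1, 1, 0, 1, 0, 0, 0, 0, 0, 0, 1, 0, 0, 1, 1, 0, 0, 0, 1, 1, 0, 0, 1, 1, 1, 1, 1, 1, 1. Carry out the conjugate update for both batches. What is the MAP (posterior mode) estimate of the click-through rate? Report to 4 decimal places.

0.4346

The Beta prior is conjugate to a Binomial/Bernoulli likelihood; the update adds successes to α and failures to β.
After batch 1: Beta(3.9+14, 4.4+24) = Beta(17.9, 28.4).
After batch 2: Beta(17.9+18, 28.4+18) = Beta(35.9, 46.4).
Mode of Beta(a,b) for a,b>1 is (a−1)/(a+b−2) = 34.9/80.3 = 0.4346.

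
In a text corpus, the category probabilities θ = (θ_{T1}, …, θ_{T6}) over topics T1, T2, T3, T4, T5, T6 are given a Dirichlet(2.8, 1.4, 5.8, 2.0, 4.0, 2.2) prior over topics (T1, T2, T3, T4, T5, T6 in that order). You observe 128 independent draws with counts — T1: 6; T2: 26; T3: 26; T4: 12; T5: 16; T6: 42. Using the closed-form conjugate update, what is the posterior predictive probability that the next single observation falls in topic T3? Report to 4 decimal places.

0.2175

The Dirichlet prior is conjugate to the Multinomial likelihood: each posterior αⱼ = prior αⱼ + observed count nⱼ.
Posterior concentration: (8.8, 27.4, 31.8, 14.0, 20.0, 44.2), total = 146.2.
P(next = T3 | data) = α_{T3}/Σα = 0.2175.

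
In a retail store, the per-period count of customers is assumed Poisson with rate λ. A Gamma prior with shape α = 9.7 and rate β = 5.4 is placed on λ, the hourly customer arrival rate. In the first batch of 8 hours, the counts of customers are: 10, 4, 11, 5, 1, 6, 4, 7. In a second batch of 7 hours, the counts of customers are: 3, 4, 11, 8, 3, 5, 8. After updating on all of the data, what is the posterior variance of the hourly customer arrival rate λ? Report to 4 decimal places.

0.2396

With a Gamma(shape α, rate β) prior, the Poisson likelihood is conjugate: the posterior is Gamma(α + ΣXᵢ, β + n).
Batch 1: sum of counts S = 48 over n = 8 hours.
After batch 1: Gamma(α+S, β+n) = Gamma(9.7+48, 5.4+8) = Gamma(57.7, 13.4).
Batch 2: sum of counts S = 42 over n = 7 hours.
After batch 2: Gamma(α+S, β+n) = Gamma(57.7+42, 13.4+7) = Gamma(99.7, 20.4).
Var = α/β² = 99.7/20.4² = 0.2396.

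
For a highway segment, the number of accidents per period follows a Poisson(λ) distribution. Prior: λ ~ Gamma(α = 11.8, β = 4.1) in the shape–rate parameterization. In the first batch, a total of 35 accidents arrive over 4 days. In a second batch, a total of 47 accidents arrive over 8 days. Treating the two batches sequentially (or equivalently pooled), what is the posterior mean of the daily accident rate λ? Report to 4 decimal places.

5.8261

With a Gamma(shape α, rate β) prior, the Poisson likelihood is conjugate: the posterior is Gamma(α + ΣXᵢ, β + n).
After batch 1: Gamma(α+S, β+n) = Gamma(11.8+35, 4.1+4) = Gamma(46.8, 8.1).
After batch 2: Gamma(α+S, β+n) = Gamma(46.8+47, 8.1+8) = Gamma(93.8, 16.1).
Posterior mean = α/β = 93.8/16.1 = 5.8261.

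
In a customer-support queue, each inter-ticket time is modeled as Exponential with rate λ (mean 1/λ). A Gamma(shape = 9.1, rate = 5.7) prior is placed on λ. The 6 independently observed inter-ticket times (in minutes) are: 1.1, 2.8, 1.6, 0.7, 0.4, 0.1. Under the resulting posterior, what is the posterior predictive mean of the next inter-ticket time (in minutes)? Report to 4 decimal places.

With a Gamma(shape α, rate β) prior on the exponential rate λ, the posterior after n observations with total T = Σxᵢ is Gamma(α+n, β+T).
Sum of observations T = 6.7 minutes; n = 6.
Posterior: Gamma(9.1+6, 5.7+6.7) = Gamma(15.1, 12.4).
The predictive distribution for the next observation is Lomax; its mean is β/(α−1) = 12.4/14.1 = 0.8794.

0.8794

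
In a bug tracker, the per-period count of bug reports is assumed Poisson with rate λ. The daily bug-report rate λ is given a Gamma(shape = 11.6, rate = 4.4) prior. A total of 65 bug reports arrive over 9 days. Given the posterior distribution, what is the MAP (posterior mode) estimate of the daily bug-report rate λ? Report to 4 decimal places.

With a Gamma(shape α, rate β) prior, the Poisson likelihood is conjugate: the posterior is Gamma(α + ΣXᵢ, β + n).
Posterior: Gamma(α+S, β+n) = Gamma(11.6+65, 4.4+9) = Gamma(76.6, 13.4).
Mode of Gamma(α,β) for α≥1 is (α−1)/β = 75.6/13.4 = 5.6418.

5.6418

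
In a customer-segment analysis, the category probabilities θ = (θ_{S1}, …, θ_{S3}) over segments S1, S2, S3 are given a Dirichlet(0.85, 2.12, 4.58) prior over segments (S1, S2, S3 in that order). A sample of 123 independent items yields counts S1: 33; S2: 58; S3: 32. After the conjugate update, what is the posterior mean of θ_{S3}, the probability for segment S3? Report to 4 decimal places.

0.2802

The Dirichlet prior is conjugate to the Multinomial likelihood: each posterior αⱼ = prior αⱼ + observed count nⱼ.
Posterior concentration: (33.85, 60.12, 36.58), total = 130.55.
E[θ_{S3}|data] = α_{S3}/Σα = 36.58/130.55 = 0.2802.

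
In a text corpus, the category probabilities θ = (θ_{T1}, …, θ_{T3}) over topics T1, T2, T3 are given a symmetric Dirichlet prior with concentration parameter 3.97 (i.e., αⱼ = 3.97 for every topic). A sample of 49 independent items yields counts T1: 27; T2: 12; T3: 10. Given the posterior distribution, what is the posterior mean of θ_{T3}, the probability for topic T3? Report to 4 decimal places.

The Dirichlet prior is conjugate to the Multinomial likelihood: each posterior αⱼ = prior αⱼ + observed count nⱼ.
Posterior concentration: (30.97, 15.97, 13.97), total = 60.91.
E[θ_{T3}|data] = α_{T3}/Σα = 13.97/60.91 = 0.2294.

0.2294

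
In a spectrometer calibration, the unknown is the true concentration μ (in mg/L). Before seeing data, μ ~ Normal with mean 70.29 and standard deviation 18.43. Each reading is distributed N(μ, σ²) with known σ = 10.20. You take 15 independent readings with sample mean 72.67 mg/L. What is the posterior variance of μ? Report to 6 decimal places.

For Normal data with known variance σ², a Normal(μ₀, σ₀²) prior on μ is conjugate. Posterior precision = 1/σ₀² + n/σ²; posterior mean is the precision-weighted average of μ₀ and x̄.
σ₀² = 18.43² = 339.6649, σ² = 10.20² = 104.04; σ² + n·σ₀² = 104.04 + 15·339.6649 = 5199.0135.
Posterior precision = 1/σ₀² + n/σ² = 1/339.6649 + 15/104.04 = (σ² + n·σ₀²)/(σ₀²σ²) = 5199.0135/(339.6649·104.04); posterior variance σₙ² = σ₀²σ²/(σ² + n·σ₀²) = 339.6649·104.04/5199.0135 = 6.797200.

6.797200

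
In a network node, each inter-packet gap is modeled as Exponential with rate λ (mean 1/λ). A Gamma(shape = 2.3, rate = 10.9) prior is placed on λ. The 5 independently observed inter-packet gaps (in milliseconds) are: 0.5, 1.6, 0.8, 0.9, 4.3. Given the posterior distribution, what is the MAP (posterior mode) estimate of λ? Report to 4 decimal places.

0.3316

With a Gamma(shape α, rate β) prior on the exponential rate λ, the posterior after n observations with total T = Σxᵢ is Gamma(α+n, β+T).
Sum of observations T = 8.1 milliseconds; n = 5.
Posterior: Gamma(2.3+5, 10.9+8.1) = Gamma(7.3, 19.0).
Mode = (α−1)/β = 0.3316.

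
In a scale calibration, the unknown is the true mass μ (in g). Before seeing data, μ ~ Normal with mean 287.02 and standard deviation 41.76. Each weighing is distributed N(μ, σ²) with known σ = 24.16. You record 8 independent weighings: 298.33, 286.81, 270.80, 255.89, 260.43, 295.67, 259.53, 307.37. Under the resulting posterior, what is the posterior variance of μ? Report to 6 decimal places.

70.033075

For Normal data with known variance σ², a Normal(μ₀, σ₀²) prior on μ is conjugate. Posterior precision = 1/σ₀² + n/σ²; posterior mean is the precision-weighted average of μ₀ and x̄.
σ₀² = 41.76² = 1743.8976, σ² = 24.16² = 583.7056; σ² + n·σ₀² = 583.7056 + 8·1743.8976 = 14534.8864.
Posterior precision = 1/σ₀² + n/σ² = 1/1743.8976 + 8/583.7056 = (σ² + n·σ₀²)/(σ₀²σ²) = 14534.8864/(1743.8976·583.7056); posterior variance σₙ² = σ₀²σ²/(σ² + n·σ₀²) = 1743.8976·583.7056/14534.8864 = 70.033075.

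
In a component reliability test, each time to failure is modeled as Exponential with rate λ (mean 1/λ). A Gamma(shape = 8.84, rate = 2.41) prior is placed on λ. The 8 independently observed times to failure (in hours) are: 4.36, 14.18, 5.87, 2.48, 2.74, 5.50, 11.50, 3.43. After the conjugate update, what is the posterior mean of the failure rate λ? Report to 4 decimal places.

With a Gamma(shape α, rate β) prior on the exponential rate λ, the posterior after n observations with total T = Σxᵢ is Gamma(α+n, β+T).
Sum of observations T = 50.06 hours; n = 8.
Posterior: Gamma(8.84+8, 2.41+50.06) = Gamma(16.84, 52.47).
Posterior mean of λ = α/β = 16.84/52.47 = 0.3209.

0.3209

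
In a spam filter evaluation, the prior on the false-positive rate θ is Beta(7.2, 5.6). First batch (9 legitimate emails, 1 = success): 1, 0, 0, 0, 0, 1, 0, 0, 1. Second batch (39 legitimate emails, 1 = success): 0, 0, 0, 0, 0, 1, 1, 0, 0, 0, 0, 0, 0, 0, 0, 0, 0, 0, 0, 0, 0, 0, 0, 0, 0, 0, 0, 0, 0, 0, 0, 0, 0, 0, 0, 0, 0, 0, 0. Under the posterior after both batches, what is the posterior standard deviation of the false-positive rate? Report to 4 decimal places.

0.0509

The Beta prior is conjugate to a Binomial/Bernoulli likelihood; the update adds successes to α and failures to β.
After batch 1: Beta(7.2+3, 5.6+6) = Beta(10.2, 11.6).
After batch 2: Beta(10.2+2, 11.6+37) = Beta(12.2, 48.6).
Var = αβ/((α+β)²(α+β+1)) = 12.2·48.6/(60.8²·61.8) = 0.00259538; SD = √0.00259538 = 0.0509.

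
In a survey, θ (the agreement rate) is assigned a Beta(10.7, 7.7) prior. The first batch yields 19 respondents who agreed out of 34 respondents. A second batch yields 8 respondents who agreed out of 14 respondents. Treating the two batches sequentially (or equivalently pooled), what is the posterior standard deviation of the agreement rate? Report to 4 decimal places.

The Beta prior is conjugate to a Binomial/Bernoulli likelihood; the update adds successes to α and failures to β.
After batch 1: Beta(10.7+19, 7.7+15) = Beta(29.7, 22.7).
After batch 2: Beta(29.7+8, 22.7+6) = Beta(37.7, 28.7).
Var = αβ/((α+β)²(α+β+1)) = 37.7·28.7/(66.4²·67.4) = 0.00364105; SD = √0.00364105 = 0.0603.

0.0603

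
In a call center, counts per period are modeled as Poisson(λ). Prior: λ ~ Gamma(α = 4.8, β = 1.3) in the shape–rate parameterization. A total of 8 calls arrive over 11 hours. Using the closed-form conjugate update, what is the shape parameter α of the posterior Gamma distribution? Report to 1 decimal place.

12.8

With a Gamma(shape α, rate β) prior, the Poisson likelihood is conjugate: the posterior is Gamma(α + ΣXᵢ, β + n).
Posterior: Gamma(α+S, β+n) = Gamma(4.8+8, 1.3+11) = Gamma(12.8, 12.3).
Posterior α = 12.8.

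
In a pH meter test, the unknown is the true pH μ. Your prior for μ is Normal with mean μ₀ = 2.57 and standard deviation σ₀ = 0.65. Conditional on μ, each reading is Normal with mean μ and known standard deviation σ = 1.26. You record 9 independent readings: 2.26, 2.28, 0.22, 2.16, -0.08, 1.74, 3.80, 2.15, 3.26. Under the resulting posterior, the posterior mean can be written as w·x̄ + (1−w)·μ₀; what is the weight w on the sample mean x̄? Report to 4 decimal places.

0.7055

For Normal data with known variance σ², a Normal(μ₀, σ₀²) prior on μ is conjugate. Posterior precision = 1/σ₀² + n/σ²; posterior mean is the precision-weighted average of μ₀ and x̄.
σ₀² = 0.65² = 0.4225, σ² = 1.26² = 1.5876. Prior precision 1/σ₀² = 1/0.4225; data precision n/σ² = 9/1.5876.
w = (n/σ²)/(1/σ₀² + n/σ²) = n·σ₀²/(σ² + n·σ₀²) = 9·0.4225/(1.5876 + 9·0.4225) = 3.8025/5.3901 = 0.7055.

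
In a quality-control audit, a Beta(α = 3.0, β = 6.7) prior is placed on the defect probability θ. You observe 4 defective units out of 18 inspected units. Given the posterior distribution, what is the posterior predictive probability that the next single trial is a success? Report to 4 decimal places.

0.2527

The Beta prior is conjugate to a Binomial/Bernoulli likelihood; the update adds successes to α and failures to β.
Posterior: Beta(α+k, β+n−k) = Beta(3.0+4, 6.7+14) = Beta(7.0, 20.7).
For a single future Bernoulli trial, P(success | data) = α/(α+β) = 0.2527.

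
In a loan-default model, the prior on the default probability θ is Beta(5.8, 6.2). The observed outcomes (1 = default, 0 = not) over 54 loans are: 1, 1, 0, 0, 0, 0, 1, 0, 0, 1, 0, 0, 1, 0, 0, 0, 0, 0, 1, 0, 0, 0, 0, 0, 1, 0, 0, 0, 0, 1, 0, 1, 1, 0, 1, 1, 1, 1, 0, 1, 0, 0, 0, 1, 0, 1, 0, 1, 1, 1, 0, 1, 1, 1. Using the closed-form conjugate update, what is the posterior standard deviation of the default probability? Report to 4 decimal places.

0.0606

The Beta prior is conjugate to a Binomial/Bernoulli likelihood; the update adds successes to α and failures to β.
Posterior: Beta(α+k, β+n−k) = Beta(5.8+23, 6.2+31) = Beta(28.8, 37.2).
Var = αβ/((α+β)²(α+β+1)) = 28.8·37.2/(66.0²·67.0) = 0.00367090; SD = √0.00367090 = 0.0606.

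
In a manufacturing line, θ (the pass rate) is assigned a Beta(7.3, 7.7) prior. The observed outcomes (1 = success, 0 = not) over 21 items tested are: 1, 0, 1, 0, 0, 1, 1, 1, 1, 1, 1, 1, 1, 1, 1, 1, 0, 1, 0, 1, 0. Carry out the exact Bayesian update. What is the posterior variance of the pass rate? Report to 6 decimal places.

The Beta prior is conjugate to a Binomial/Bernoulli likelihood; the update adds successes to α and failures to β.
Posterior: Beta(α+k, β+n−k) = Beta(7.3+15, 7.7+6) = Beta(22.3, 13.7).
Var = αβ/((α+β)²(α+β+1)) = 22.3·13.7/(36.0²·37.0) = 0.006371.

0.006371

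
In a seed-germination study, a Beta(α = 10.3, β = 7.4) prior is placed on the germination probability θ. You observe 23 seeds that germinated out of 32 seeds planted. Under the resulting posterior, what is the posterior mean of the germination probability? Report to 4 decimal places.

0.6700

The Beta prior is conjugate to a Binomial/Bernoulli likelihood; the update adds successes to α and failures to β.
Posterior: Beta(α+k, β+n−k) = Beta(10.3+23, 7.4+9) = Beta(33.3, 16.4).
Posterior mean = α/(α+β) = 33.3/49.7 = 0.6700.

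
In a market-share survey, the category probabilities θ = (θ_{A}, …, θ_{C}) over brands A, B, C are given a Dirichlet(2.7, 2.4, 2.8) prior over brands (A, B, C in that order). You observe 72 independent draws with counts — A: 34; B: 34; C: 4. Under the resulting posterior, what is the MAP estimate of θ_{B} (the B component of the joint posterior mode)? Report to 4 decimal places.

The Dirichlet prior is conjugate to the Multinomial likelihood: each posterior αⱼ = prior αⱼ + observed count nⱼ.
Posterior concentration: (36.7, 36.4, 6.8), total = 79.9.
Joint mode component: (α_{B}−1)/(Σα−K) = 35.4/76.9 = 0.4603.

0.4603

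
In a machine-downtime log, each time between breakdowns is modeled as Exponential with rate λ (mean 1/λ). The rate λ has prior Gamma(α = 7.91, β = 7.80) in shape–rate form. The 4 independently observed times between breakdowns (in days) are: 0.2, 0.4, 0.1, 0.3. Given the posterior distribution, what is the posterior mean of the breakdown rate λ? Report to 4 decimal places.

With a Gamma(shape α, rate β) prior on the exponential rate λ, the posterior after n observations with total T = Σxᵢ is Gamma(α+n, β+T).
Sum of observations T = 1.0 days; n = 4.
Posterior: Gamma(7.91+4, 7.80+1.0) = Gamma(11.91, 8.80).
Posterior mean of λ = α/β = 11.91/8.80 = 1.3534.

1.3534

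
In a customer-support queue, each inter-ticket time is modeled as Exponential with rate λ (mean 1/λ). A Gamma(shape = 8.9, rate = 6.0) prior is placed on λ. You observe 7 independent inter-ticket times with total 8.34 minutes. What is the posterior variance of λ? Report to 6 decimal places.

0.077321

With a Gamma(shape α, rate β) prior on the exponential rate λ, the posterior after n observations with total T = Σxᵢ is Gamma(α+n, β+T).
Posterior: Gamma(8.9+7, 6.0+8.34) = Gamma(15.9, 14.34).
Var = α/β² = 0.077321.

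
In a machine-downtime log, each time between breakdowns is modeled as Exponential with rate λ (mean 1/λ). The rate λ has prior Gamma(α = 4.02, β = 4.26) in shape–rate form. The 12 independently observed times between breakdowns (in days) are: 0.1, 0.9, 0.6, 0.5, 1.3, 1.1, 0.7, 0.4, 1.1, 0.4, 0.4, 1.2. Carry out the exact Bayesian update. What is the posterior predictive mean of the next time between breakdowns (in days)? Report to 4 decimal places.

With a Gamma(shape α, rate β) prior on the exponential rate λ, the posterior after n observations with total T = Σxᵢ is Gamma(α+n, β+T).
Sum of observations T = 8.7 days; n = 12.
Posterior: Gamma(4.02+12, 4.26+8.7) = Gamma(16.02, 12.96).
The predictive distribution for the next observation is Lomax; its mean is β/(α−1) = 12.96/15.02 = 0.8628.

0.8628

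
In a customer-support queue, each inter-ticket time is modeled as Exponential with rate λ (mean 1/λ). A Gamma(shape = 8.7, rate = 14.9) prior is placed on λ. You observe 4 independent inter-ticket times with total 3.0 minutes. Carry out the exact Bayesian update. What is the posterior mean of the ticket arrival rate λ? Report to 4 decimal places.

0.7095

With a Gamma(shape α, rate β) prior on the exponential rate λ, the posterior after n observations with total T = Σxᵢ is Gamma(α+n, β+T).
Posterior: Gamma(8.7+4, 14.9+3.0) = Gamma(12.7, 17.9).
Posterior mean of λ = α/β = 12.7/17.9 = 0.7095.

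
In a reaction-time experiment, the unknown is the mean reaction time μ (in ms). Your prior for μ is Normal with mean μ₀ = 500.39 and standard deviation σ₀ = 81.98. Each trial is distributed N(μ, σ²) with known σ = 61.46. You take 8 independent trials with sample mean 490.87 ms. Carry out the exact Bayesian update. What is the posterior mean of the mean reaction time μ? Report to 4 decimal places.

491.4949

For Normal data with known variance σ², a Normal(μ₀, σ₀²) prior on μ is conjugate. Posterior precision = 1/σ₀² + n/σ²; posterior mean is the precision-weighted average of μ₀ and x̄.
n·x̄ = 8·490.87 = 3926.96.
σ₀² = 81.98² = 6720.7204, σ² = 61.46² = 3777.3316; σ² + n·σ₀² = 3777.3316 + 8·6720.7204 = 57543.0948.
Posterior mean = (μ₀/σ₀² + n·x̄/σ²)/(1/σ₀² + n/σ²) = (σ²·μ₀ + σ₀²·n·x̄)/(σ² + n·σ₀²) = (3777.3316·500.39 + 6720.7204·3926.96)/57543.0948 = 28282139.141308/57543.0948 = 491.4949.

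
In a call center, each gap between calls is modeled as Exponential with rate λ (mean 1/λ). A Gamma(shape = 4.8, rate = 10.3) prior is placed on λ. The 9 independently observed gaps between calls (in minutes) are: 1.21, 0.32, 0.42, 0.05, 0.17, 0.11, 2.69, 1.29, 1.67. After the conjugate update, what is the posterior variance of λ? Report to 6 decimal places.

With a Gamma(shape α, rate β) prior on the exponential rate λ, the posterior after n observations with total T = Σxᵢ is Gamma(α+n, β+T).
Sum of observations T = 7.93 minutes; n = 9.
Posterior: Gamma(4.8+9, 10.3+7.93) = Gamma(13.8, 18.23).
Var = α/β² = 0.041525.

0.041525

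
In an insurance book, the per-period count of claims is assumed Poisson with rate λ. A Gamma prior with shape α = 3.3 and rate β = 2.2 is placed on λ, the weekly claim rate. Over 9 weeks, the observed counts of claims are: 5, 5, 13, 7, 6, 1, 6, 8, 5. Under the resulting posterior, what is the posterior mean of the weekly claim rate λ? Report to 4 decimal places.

With a Gamma(shape α, rate β) prior, the Poisson likelihood is conjugate: the posterior is Gamma(α + ΣXᵢ, β + n).
Sum of counts S = 56 over n = 9 weeks.
Posterior: Gamma(α+S, β+n) = Gamma(3.3+56, 2.2+9) = Gamma(59.3, 11.2).
Posterior mean = α/β = 59.3/11.2 = 5.2946.

5.2946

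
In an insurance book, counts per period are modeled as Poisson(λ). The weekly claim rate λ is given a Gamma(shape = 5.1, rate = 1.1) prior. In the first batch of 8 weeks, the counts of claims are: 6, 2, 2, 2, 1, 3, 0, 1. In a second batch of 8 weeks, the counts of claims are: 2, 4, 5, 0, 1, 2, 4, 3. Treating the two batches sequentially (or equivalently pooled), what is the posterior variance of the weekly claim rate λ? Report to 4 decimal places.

0.1474

With a Gamma(shape α, rate β) prior, the Poisson likelihood is conjugate: the posterior is Gamma(α + ΣXᵢ, β + n).
Batch 1: sum of counts S = 17 over n = 8 weeks.
After batch 1: Gamma(α+S, β+n) = Gamma(5.1+17, 1.1+8) = Gamma(22.1, 9.1).
Batch 2: sum of counts S = 21 over n = 8 weeks.
After batch 2: Gamma(α+S, β+n) = Gamma(22.1+21, 9.1+8) = Gamma(43.1, 17.1).
Var = α/β² = 43.1/17.1² = 0.1474.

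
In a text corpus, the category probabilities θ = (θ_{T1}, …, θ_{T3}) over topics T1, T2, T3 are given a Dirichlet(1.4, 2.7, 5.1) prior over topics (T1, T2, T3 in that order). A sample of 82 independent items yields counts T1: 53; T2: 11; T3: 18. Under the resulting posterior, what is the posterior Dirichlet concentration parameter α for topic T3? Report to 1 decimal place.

The Dirichlet prior is conjugate to the Multinomial likelihood: each posterior αⱼ = prior αⱼ + observed count nⱼ.
Posterior concentration: (54.4, 13.7, 23.1), total = 91.2.
α_{T3} = 5.1 + 18 = 23.1.

23.1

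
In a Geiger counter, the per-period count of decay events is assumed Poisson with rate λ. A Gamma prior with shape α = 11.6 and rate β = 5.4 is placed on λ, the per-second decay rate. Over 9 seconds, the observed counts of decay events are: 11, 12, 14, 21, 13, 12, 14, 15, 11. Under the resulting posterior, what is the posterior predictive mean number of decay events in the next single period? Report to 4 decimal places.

9.3472

With a Gamma(shape α, rate β) prior, the Poisson likelihood is conjugate: the posterior is Gamma(α + ΣXᵢ, β + n).
Sum of counts S = 123 over n = 9 seconds.
Posterior: Gamma(α+S, β+n) = Gamma(11.6+123, 5.4+9) = Gamma(134.6, 14.4).
The predictive distribution for one future period is NegBinom with mean α/β = 9.3472.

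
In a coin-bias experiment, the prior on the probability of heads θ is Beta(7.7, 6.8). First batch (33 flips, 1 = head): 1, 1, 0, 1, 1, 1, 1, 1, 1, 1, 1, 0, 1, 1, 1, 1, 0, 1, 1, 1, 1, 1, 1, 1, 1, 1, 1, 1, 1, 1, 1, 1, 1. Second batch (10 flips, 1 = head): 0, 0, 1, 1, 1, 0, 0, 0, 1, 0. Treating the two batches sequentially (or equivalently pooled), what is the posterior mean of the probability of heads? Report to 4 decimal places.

The Beta prior is conjugate to a Binomial/Bernoulli likelihood; the update adds successes to α and failures to β.
After batch 1: Beta(7.7+30, 6.8+3) = Beta(37.7, 9.8).
After batch 2: Beta(37.7+4, 9.8+6) = Beta(41.7, 15.8).
Posterior mean = α/(α+β) = 41.7/57.5 = 0.7252.

0.7252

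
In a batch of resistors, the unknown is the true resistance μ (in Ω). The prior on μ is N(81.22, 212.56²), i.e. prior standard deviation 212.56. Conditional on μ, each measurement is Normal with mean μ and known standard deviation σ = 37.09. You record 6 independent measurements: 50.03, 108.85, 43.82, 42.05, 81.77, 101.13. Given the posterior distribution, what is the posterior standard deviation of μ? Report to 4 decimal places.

For Normal data with known variance σ², a Normal(μ₀, σ₀²) prior on μ is conjugate. Posterior precision = 1/σ₀² + n/σ²; posterior mean is the precision-weighted average of μ₀ and x̄.
σ₀² = 212.56² = 45181.7536, σ² = 37.09² = 1375.6681; σ² + n·σ₀² = 1375.6681 + 6·45181.7536 = 272466.1897.
Posterior precision = 1/σ₀² + n/σ² = 1/45181.7536 + 6/1375.6681 = (σ² + n·σ₀²)/(σ₀²σ²) = 272466.1897/(45181.7536·1375.6681); posterior variance σₙ² = σ₀²σ²/(σ² + n·σ₀²) = 45181.7536·1375.6681/272466.1897 = 228.120403.
Posterior SD = √σₙ² = √(45181.7536·1375.6681/272466.1897) = 15.1037.

15.1037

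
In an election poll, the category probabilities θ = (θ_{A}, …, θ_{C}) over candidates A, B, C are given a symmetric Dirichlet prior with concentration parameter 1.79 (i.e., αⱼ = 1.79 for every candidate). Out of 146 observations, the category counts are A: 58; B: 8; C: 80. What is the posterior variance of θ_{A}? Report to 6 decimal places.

0.001568

The Dirichlet prior is conjugate to the Multinomial likelihood: each posterior αⱼ = prior αⱼ + observed count nⱼ.
Posterior concentration: (59.79, 9.79, 81.79), total = 151.37.
Var[θ_j] = α_j(Σα−α_j)/((Σα)²(Σα+1)) = 59.79·91.58/(151.37²·152.37) = 0.001568.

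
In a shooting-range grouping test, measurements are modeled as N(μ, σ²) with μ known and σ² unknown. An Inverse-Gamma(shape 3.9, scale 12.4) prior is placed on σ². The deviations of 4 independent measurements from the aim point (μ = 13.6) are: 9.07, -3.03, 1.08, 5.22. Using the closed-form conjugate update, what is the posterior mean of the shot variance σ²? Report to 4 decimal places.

14.7613

With known mean μ and an Inverse-Gamma(α, β) prior on σ², the Normal likelihood is conjugate: posterior is Inv-Gamma(α + n/2, β + Σ(xᵢ−μ)²/2).
Σ(xᵢ−μ)² = (9.07)² + (-3.03)² + (1.08)² + (5.22)² = 119.8606.
Posterior: Inv-Gamma(3.9 + 4/2, 12.4 + 119.8606/2) = Inv-Gamma(5.90, 72.33030).
E[σ²|data] = β/(α−1) = 72.33030/4.90 = 14.7613.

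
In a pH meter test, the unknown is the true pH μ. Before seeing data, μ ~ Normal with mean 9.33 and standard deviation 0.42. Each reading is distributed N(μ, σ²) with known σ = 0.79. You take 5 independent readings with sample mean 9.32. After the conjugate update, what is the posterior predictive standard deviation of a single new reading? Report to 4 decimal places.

0.8350

For Normal data with known variance σ², a Normal(μ₀, σ₀²) prior on μ is conjugate. Posterior precision = 1/σ₀² + n/σ²; posterior mean is the precision-weighted average of μ₀ and x̄.
σ₀² = 0.42² = 0.1764, σ² = 0.79² = 0.6241; σ² + n·σ₀² = 0.6241 + 5·0.1764 = 1.5061.
Posterior precision = 1/σ₀² + n/σ² = 1/0.1764 + 5/0.6241 = (σ² + n·σ₀²)/(σ₀²σ²) = 1.5061/(0.1764·0.6241); posterior variance σₙ² = σ₀²σ²/(σ² + n·σ₀²) = 0.1764·0.6241/1.5061 = 0.073097.
Predictive variance for one new observation = σₙ² + σ² = 0.1764·0.6241/1.5061 + 0.6241 = σ²·(σ₀² + 1.5061)/1.5061 = 0.6241·1.6825/1.5061 = 0.697197; SD = √(0.6241·1.6825/1.5061) = 0.8350.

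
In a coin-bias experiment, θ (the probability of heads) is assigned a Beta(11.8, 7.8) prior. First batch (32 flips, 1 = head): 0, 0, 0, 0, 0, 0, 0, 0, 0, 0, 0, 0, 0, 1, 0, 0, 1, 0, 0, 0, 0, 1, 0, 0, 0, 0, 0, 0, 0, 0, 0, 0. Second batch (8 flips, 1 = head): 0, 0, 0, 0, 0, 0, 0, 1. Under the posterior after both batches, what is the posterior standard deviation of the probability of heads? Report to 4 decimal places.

0.0567

The Beta prior is conjugate to a Binomial/Bernoulli likelihood; the update adds successes to α and failures to β.
After batch 1: Beta(11.8+3, 7.8+29) = Beta(14.8, 36.8).
After batch 2: Beta(14.8+1, 36.8+7) = Beta(15.8, 43.8).
Var = αβ/((α+β)²(α+β+1)) = 15.8·43.8/(59.6²·60.6) = 0.00321489; SD = √0.00321489 = 0.0567.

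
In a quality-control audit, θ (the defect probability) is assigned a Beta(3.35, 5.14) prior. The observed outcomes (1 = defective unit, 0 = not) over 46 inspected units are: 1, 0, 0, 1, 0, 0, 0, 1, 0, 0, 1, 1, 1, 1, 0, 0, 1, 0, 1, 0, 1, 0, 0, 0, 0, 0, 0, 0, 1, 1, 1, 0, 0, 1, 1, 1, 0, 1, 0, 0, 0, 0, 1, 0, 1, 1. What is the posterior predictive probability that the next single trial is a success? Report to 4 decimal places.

The Beta prior is conjugate to a Binomial/Bernoulli likelihood; the update adds successes to α and failures to β.
Posterior: Beta(α+k, β+n−k) = Beta(3.35+20, 5.14+26) = Beta(23.35, 31.14).
For a single future Bernoulli trial, P(success | data) = α/(α+β) = 0.4285.

0.4285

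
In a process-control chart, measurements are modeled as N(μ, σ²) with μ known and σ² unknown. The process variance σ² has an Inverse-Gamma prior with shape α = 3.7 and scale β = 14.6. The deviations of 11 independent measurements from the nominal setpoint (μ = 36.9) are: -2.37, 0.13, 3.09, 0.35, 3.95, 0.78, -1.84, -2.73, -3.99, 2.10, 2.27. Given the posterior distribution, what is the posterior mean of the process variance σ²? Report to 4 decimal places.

5.9169

With known mean μ and an Inverse-Gamma(α, β) prior on σ², the Normal likelihood is conjugate: posterior is Inv-Gamma(α + n/2, β + Σ(xᵢ−μ)²/2).
Σ(xᵢ−μ)² = (-2.37)² + (0.13)² + (3.09)² + (0.35)² + (3.95)² + (0.78)² + (-1.84)² + (-2.73)² + (-3.99)² + (2.10)² + (2.27)² = 67.8368.
Posterior: Inv-Gamma(3.7 + 11/2, 14.6 + 67.8368/2) = Inv-Gamma(9.20, 48.51840).
E[σ²|data] = β/(α−1) = 48.51840/8.20 = 5.9169.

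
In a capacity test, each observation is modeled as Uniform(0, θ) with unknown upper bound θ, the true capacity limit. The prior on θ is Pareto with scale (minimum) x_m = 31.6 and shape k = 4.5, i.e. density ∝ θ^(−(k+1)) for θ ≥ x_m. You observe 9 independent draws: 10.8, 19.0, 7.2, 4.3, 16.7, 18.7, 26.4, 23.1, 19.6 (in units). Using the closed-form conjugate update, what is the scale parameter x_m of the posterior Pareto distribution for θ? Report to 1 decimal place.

31.6

A Pareto(scale x_m, shape k) prior on the upper bound θ of Uniform(0, θ) is conjugate: posterior is Pareto(max(x_m, max xᵢ), k + n).
Sample maximum = 26.4; prior scale x_m = 31.6 → posterior scale = max = 31.6.
Posterior shape = 4.5 + 9 = 13.5.
Posterior scale x_m = 31.6.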